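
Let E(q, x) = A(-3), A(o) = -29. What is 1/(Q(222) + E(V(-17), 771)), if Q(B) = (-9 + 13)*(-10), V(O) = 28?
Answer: -1/69 ≈ -0.014493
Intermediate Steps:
Q(B) = -40 (Q(B) = 4*(-10) = -40)
E(q, x) = -29
1/(Q(222) + E(V(-17), 771)) = 1/(-40 - 29) = 1/(-69) = -1/69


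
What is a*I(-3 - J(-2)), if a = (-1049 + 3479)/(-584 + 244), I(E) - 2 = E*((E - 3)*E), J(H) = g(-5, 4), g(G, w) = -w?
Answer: 0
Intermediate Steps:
J(H) = -4 (J(H) = -1*4 = -4)
I(E) = 2 + E²*(-3 + E) (I(E) = 2 + E*((E - 3)*E) = 2 + E*((-3 + E)*E) = 2 + E*(E*(-3 + E)) = 2 + E²*(-3 + E))
a = -243/34 (a = 2430/(-340) = 2430*(-1/340) = -243/34 ≈ -7.1471)
a*I(-3 - J(-2)) = -243*(2 + (-3 - 1*(-4))³ - 3*(-3 - 1*(-4))²)/34 = -243*(2 + (-3 + 4)³ - 3*(-3 + 4)²)/34 = -243*(2 + 1³ - 3*1²)/34 = -243*(2 + 1 - 3*1)/34 = -243*(2 + 1 - 3)/34 = -243/34*0 = 0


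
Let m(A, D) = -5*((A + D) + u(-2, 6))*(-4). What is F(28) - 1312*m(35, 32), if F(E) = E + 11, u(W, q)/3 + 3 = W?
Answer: -1364441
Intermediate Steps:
u(W, q) = -9 + 3*W
F(E) = 11 + E
m(A, D) = -300 + 20*A + 20*D (m(A, D) = -5*((A + D) + (-9 + 3*(-2)))*(-4) = -5*((A + D) + (-9 - 6))*(-4) = -5*((A + D) - 15)*(-4) = -5*(-15 + A + D)*(-4) = (75 - 5*A - 5*D)*(-4) = -300 + 20*A + 20*D)
F(28) - 1312*m(35, 32) = (11 + 28) - 1312*(-300 + 20*35 + 20*32) = 39 - 1312*(-300 + 700 + 640) = 39 - 1312*1040 = 39 - 1364480 = -1364441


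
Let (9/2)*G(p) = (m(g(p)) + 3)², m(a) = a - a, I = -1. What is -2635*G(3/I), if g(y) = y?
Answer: -5270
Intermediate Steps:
m(a) = 0
G(p) = 2 (G(p) = 2*(0 + 3)²/9 = (2/9)*3² = (2/9)*9 = 2)
-2635*G(3/I) = -2635*2 = -5270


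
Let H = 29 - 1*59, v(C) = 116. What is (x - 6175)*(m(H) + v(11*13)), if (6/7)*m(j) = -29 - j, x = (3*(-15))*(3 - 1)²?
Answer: -4467565/6 ≈ -7.4459e+5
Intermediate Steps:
H = -30 (H = 29 - 59 = -30)
x = -180 (x = -45*2² = -45*4 = -180)
m(j) = -203/6 - 7*j/6 (m(j) = 7*(-29 - j)/6 = -203/6 - 7*j/6)
(x - 6175)*(m(H) + v(11*13)) = (-180 - 6175)*((-203/6 - 7/6*(-30)) + 116) = -6355*((-203/6 + 35) + 116) = -6355*(7/6 + 116) = -6355*703/6 = -4467565/6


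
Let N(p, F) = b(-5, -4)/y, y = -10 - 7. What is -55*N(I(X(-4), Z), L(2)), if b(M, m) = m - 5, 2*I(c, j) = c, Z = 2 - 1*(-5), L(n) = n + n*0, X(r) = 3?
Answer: -495/17 ≈ -29.118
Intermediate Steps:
y = -17
L(n) = n (L(n) = n + 0 = n)
Z = 7 (Z = 2 + 5 = 7)
I(c, j) = c/2
b(M, m) = -5 + m
N(p, F) = 9/17 (N(p, F) = (-5 - 4)/(-17) = -9*(-1/17) = 9/17)
-55*N(I(X(-4), Z), L(2)) = -55*9/17 = -495/17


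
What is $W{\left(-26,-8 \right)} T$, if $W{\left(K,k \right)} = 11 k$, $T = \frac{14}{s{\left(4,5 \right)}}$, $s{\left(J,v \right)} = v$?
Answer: $- \frac{1232}{5} \approx -246.4$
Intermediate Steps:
$T = \frac{14}{5} \approx 2.8$
$W{\left(-26,-8 \right)} T = 11 \left(-8\right) \frac{14}{5} = \left(-88\right) \frac{14}{5} = - \frac{1232}{5}$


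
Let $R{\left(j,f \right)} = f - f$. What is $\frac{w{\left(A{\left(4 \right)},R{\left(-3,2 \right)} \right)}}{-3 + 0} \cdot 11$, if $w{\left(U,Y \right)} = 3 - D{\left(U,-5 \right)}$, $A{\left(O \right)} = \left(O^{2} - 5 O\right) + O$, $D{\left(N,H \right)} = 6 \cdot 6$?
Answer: $121$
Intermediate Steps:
$D{\left(N,H \right)} = 36$
$R{\left(j,f \right)} = 0$
$A{\left(O \right)} = O^{2} - 4 O$
$w{\left(U,Y \right)} = -33$ ($w{\left(U,Y \right)} = 3 - 36 = -33$)
$\frac{w{\left(A{\left(4 \right)},R{\left(-3,2 \right)} \right)}}{-3 + 0} \cdot 11 = \frac{1}{-3 + 0} \left(-33\right) 11 = \frac{1}{-3} \left(-33\right) 11 = \left(- \frac{1}{3}\right) \left(-33\right) 11 = 11 \cdot 11 = 121$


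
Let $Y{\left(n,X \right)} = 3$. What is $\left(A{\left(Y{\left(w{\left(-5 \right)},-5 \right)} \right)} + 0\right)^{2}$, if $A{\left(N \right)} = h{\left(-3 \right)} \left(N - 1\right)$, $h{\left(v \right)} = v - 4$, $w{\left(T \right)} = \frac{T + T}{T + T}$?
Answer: $196$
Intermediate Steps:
$w{\left(T \right)} = 1$ ($w{\left(T \right)} = \frac{2 T}{2 T} = 2 T \frac{1}{2 T} = 1$)
$h{\left(v \right)} = -4 + v$ ($h{\left(v \right)} = v - 4 = -4 + v$)
$A{\left(N \right)} = 7 - 7 N$ ($A{\left(N \right)} = \left(-4 - 3\right) \left(N - 1\right) = - 7 \left(-1 + N\right) = 7 - 7 N$)
$\left(A{\left(Y{\left(w{\left(-5 \right)},-5 \right)} \right)} + 0\right)^{2} = \left(\left(7 - 21\right) + 0\right)^{2} = \left(-14 + 0\right)^{2} = \left(-14\right)^{2} = 196$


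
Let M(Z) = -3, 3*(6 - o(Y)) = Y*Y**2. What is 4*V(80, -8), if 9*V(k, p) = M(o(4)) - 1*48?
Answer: -68/3 ≈ -22.667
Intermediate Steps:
o(Y) = 6 - Y**3/3 (o(Y) = 6 - Y*Y**2/3 = 6 - Y**3/3)
V(k, p) = -17/3 (V(k, p) = (-3 - 1*48)/9 = (-3 - 48)/9 = (1/9)*(-51) = -17/3)
4*V(80, -8) = 4*(-17/3) = -68/3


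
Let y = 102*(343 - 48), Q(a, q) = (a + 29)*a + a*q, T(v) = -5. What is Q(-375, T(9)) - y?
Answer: 101535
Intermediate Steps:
Q(a, q) = a*q + a*(29 + a) (Q(a, q) = (29 + a)*a + a*q = a*(29 + a) + a*q = a*q + a*(29 + a))
y = 30090 (y = 102*295 = 30090)
Q(-375, T(9)) - y = -375*(29 - 375 - 5) - 1*30090 = -375*(-351) - 30090 = 131625 - 30090 = 101535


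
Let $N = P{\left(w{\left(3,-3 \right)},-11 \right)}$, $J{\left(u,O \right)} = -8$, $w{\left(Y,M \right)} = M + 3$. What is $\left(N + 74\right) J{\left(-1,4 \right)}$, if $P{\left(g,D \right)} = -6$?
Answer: $-544$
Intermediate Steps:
$w{\left(Y,M \right)} = 3 + M$
$N = -6$
$\left(N + 74\right) J{\left(-1,4 \right)} = \left(-6 + 74\right) \left(-8\right) = 68 \left(-8\right) = -544$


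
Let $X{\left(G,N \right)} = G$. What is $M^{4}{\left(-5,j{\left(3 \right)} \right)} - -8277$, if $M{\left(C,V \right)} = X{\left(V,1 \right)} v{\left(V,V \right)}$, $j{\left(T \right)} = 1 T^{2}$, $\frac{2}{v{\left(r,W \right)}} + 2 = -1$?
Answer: $9573$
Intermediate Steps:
$v{\left(r,W \right)} = - \frac{2}{3}$ ($v{\left(r,W \right)} = \frac{2}{-2 - 1} = \frac{2}{-3} = 2 \left(- \frac{1}{3}\right) = - \frac{2}{3}$)
$j{\left(T \right)} = T^{2}$
$M{\left(C,V \right)} = - \frac{2 V}{3}$ ($M{\left(C,V \right)} = V \left(- \frac{2}{3}\right) = - \frac{2 V}{3}$)
$M^{4}{\left(-5,j{\left(3 \right)} \right)} - -8277 = \left(- \frac{2 \cdot 3^{2}}{3}\right)^{4} - -8277 = \left(\left(- \frac{2}{3}\right) 9\right)^{4} + 8277 = \left(-6\right)^{4} + 8277 = 1296 + 8277 = 9573$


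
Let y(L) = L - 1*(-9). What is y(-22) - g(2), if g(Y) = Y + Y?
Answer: -17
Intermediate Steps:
g(Y) = 2*Y
y(L) = 9 + L (y(L) = L + 9 = 9 + L)
y(-22) - g(2) = (9 - 22) - 2*2 = -13 - 1*4 = -13 - 4 = -17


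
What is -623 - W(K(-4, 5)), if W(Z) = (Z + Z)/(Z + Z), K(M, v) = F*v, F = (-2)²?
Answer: -624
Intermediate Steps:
F = 4
K(M, v) = 4*v
W(Z) = 1 (W(Z) = (2*Z)/((2*Z)) = (2*Z)*(1/(2*Z)) = 1)
-623 - W(K(-4, 5)) = -623 - 1*1 = -623 - 1 = -624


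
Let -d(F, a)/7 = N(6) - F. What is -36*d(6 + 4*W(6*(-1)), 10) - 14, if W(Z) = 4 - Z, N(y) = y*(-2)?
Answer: -14630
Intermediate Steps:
N(y) = -2*y
d(F, a) = 84 + 7*F (d(F, a) = -7*(-2*6 - F) = -7*(-12 - F) = 84 + 7*F)
-36*d(6 + 4*W(6*(-1)), 10) - 14 = -36*(84 + 7*(6 + 4*(4 - 6*(-1)))) - 14 = -36*(84 + 7*(6 + 4*(4 - 1*(-6)))) - 14 = -36*(84 + 7*(6 + 4*(4 + 6))) - 14 = -36*(84 + 7*(6 + 4*10)) - 14 = -36*(84 + 7*(6 + 40)) - 14 = -36*(84 + 7*46) - 14 = -36*(84 + 322) - 14 = -36*406 - 14 = -14616 - 14 = -14630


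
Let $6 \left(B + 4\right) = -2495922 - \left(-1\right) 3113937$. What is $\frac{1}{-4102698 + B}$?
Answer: $- \frac{2}{7999399} \approx -2.5002 \cdot 10^{-7}$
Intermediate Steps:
$B = \frac{205997}{2}$ ($B = -4 + \frac{-2495922 - \left(-1\right) 3113937}{6} = -4 + \frac{-2495922 - -3113937}{6} = -4 + \frac{-2495922 + 3113937}{6} = -4 + \frac{1}{6} \cdot 618015 = -4 + \frac{206005}{2} = \frac{205997}{2} \approx 1.03 \cdot 10^{5}$)
$\frac{1}{-4102698 + B} = \frac{1}{-4102698 + \frac{205997}{2}} = \frac{1}{- \frac{7999399}{2}} = - \frac{2}{7999399}$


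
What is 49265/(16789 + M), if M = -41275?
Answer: -49265/24486 ≈ -2.0120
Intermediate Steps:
49265/(16789 + M) = 49265/(16789 - 41275) = 49265/(-24486) = 49265*(-1/24486) = -49265/24486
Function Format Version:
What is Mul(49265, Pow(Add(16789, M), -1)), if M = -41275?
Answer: Rational(-49265, 24486) ≈ -2.0120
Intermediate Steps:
Mul(49265, Pow(Add(16789, M), -1)) = Mul(49265, Pow(Add(16789, -41275), -1)) = Mul(49265, Pow(-24486, -1)) = Mul(49265, Rational(-1, 24486)) = Rational(-49265, 24486)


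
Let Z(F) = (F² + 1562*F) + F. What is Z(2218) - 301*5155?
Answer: 6834603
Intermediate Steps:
Z(F) = F² + 1563*F
Z(2218) - 301*5155 = 2218*(1563 + 2218) - 301*5155 = 2218*3781 - 1*1551655 = 8386258 - 1551655 = 6834603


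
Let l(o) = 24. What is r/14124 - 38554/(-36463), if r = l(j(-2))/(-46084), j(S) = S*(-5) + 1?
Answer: 1045601175973/988892384942 ≈ 1.0573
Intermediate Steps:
j(S) = 1 - 5*S (j(S) = -5*S + 1 = 1 - 5*S)
r = -6/11521 (r = 24/(-46084) = 24*(-1/46084) = -6/11521 ≈ -0.00052079)
r/14124 - 38554/(-36463) = -6/11521/14124 - 38554/(-36463) = -6/11521*1/14124 - 38554*(-1/36463) = -1/27120434 + 38554/36463 = 1045601175973/988892384942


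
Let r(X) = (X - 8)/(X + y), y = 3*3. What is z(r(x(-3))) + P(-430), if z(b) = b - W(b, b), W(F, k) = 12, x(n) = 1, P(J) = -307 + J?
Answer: -7497/10 ≈ -749.70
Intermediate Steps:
y = 9
r(X) = (-8 + X)/(9 + X) (r(X) = (X - 8)/(X + 9) = (-8 + X)/(9 + X))
z(b) = -12 + b (z(b) = b - 1*12 = b - 12 = -12 + b)
z(r(x(-3))) + P(-430) = (-12 + (-8 + 1)/(9 + 1)) + (-307 - 430) = (-12 - 7/10) - 737 = -127/10 - 737 = -7497/10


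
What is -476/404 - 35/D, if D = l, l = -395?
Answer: -8694/7979 ≈ -1.0896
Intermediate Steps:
D = -395
-476/404 - 35/D = -476/404 - 35/(-395) = -476*1/404 - 35*(-1/395) = -119/101 + 7/79 = -8694/7979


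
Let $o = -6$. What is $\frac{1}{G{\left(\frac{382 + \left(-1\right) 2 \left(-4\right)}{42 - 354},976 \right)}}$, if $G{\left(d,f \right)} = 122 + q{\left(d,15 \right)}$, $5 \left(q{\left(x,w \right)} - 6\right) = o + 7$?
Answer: $\frac{5}{641} \approx 0.0078003$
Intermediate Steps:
$q{\left(x,w \right)} = \frac{31}{5}$ ($q{\left(x,w \right)} = 6 + \frac{-6 + 7}{5} = 6 + \frac{1}{5} \cdot 1 = 6 + \frac{1}{5} = \frac{31}{5}$)
$G{\left(d,f \right)} = \frac{641}{5}$ ($G{\left(d,f \right)} = 122 + \frac{31}{5} = \frac{641}{5}$)
$\frac{1}{G{\left(\frac{382 + \left(-1\right) 2 \left(-4\right)}{42 - 354},976 \right)}} = \frac{1}{\frac{641}{5}} = \frac{5}{641}$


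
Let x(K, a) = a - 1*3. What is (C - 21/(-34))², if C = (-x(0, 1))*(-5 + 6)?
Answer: 7921/1156 ≈ 6.8521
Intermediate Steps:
x(K, a) = -3 + a (x(K, a) = a - 3 = -3 + a)
C = 2 (C = (-(-3 + 1))*(-5 + 6) = -1*(-2)*1 = 2*1 = 2)
(C - 21/(-34))² = (2 - 21/(-34))² = (2 - 21*(-1/34))² = (2 + 21/34)² = (89/34)² = 7921/1156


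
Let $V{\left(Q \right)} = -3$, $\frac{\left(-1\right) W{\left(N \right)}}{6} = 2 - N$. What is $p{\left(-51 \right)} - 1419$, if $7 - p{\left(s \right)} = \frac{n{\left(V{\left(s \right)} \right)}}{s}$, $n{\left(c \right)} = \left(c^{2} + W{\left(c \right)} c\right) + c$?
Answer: $- \frac{23972}{17} \approx -1410.1$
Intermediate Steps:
$W{\left(N \right)} = -12 + 6 N$ ($W{\left(N \right)} = - 6 \left(2 - N\right) = -12 + 6 N$)
$n{\left(c \right)} = c + c^{2} + c \left(-12 + 6 c\right)$ ($n{\left(c \right)} = \left(c^{2} + \left(-12 + 6 c\right) c\right) + c = \left(c^{2} + c \left(-12 + 6 c\right)\right) + c = c + c^{2} + c \left(-12 + 6 c\right)$)
$p{\left(s \right)} = 7 - \frac{96}{s}$ ($p{\left(s \right)} = 7 - \frac{\left(-3\right) \left(-11 + 7 \left(-3\right)\right)}{s} = 7 - \frac{\left(-3\right) \left(-11 - 21\right)}{s} = 7 - \frac{\left(-3\right) \left(-32\right)}{s} = 7 - \frac{96}{s}$)
$p{\left(-51 \right)} - 1419 = \left(7 - \frac{96}{-51}\right) - 1419 = \left(7 - - \frac{32}{17}\right) - 1419 = \left(7 + \frac{32}{17}\right) - 1419 = \frac{151}{17} - 1419 = - \frac{23972}{17}$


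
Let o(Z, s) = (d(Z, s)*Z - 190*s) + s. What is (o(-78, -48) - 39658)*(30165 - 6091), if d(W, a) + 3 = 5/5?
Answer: -732571820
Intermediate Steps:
d(W, a) = -2 (d(W, a) = -3 + 5/5 = -3 + 5*(1/5) = -3 + 1 = -2)
o(Z, s) = -189*s - 2*Z (o(Z, s) = (-2*Z - 190*s) + s = (-190*s - 2*Z) + s = -189*s - 2*Z)
(o(-78, -48) - 39658)*(30165 - 6091) = ((-189*(-48) - 2*(-78)) - 39658)*(30165 - 6091) = ((9072 + 156) - 39658)*24074 = (9228 - 39658)*24074 = -30430*24074 = -732571820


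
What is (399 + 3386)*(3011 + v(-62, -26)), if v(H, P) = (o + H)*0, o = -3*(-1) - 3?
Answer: 11396635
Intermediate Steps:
o = 0 (o = 3 - 3 = 0)
v(H, P) = 0 (v(H, P) = (0 + H)*0 = H*0 = 0)
(399 + 3386)*(3011 + v(-62, -26)) = (399 + 3386)*(3011 + 0) = 3785*3011 = 11396635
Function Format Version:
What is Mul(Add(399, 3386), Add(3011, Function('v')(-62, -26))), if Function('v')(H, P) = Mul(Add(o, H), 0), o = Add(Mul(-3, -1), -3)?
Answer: 11396635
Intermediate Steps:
o = 0 (o = Add(3, -3) = 0)
Function('v')(H, P) = 0 (Function('v')(H, P) = Mul(Add(0, H), 0) = Mul(H, 0) = 0)
Mul(Add(399, 3386), Add(3011, Function('v')(-62, -26))) = Mul(Add(399, 3386), Add(3011, 0)) = Mul(3785, 3011) = 11396635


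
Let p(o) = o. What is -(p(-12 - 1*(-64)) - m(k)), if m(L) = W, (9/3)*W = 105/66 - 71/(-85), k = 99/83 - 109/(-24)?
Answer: -287183/5610 ≈ -51.191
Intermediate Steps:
k = 11423/1992 (k = 99*(1/83) - 109*(-1/24) = 99/83 + 109/24 = 11423/1992 ≈ 5.7344)
W = 4537/5610 (W = (105/66 - 71/(-85))/3 = (105*(1/66) - 71*(-1/85))/3 = (35/22 + 71/85)/3 = (⅓)*(4537/1870) = 4537/5610 ≈ 0.80873)
m(L) = 4537/5610
-(p(-12 - 1*(-64)) - m(k)) = -((-12 - 1*(-64)) - 1*4537/5610) = -((-12 + 64) - 4537/5610) = -(52 - 4537/5610) = -1*287183/5610 = -287183/5610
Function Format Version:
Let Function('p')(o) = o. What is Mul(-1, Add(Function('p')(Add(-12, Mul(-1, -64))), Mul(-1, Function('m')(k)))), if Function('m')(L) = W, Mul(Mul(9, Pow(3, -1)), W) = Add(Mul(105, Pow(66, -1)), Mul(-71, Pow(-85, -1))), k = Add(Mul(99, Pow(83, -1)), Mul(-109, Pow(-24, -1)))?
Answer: Rational(-287183, 5610) ≈ -51.191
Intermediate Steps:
k = Rational(11423, 1992) (k = Add(Mul(99, Rational(1, 83)), Mul(-109, Rational(-1, 24))) = Add(Rational(99, 83), Rational(109, 24)) = Rational(11423, 1992) ≈ 5.7344)
W = Rational(4537, 5610) (W = Mul(Rational(1, 3), Add(Mul(105, Pow(66, -1)), Mul(-71, Pow(-85, -1)))) = Mul(Rational(1, 3), Add(Mul(105, Rational(1, 66)), Mul(-71, Rational(-1, 85)))) = Mul(Rational(1, 3), Add(Rational(35, 22), Rational(71, 85))) = Mul(Rational(1, 3), Rational(4537, 1870)) = Rational(4537, 5610) ≈ 0.80873)
Function('m')(L) = Rational(4537, 5610)
Mul(-1, Add(Function('p')(Add(-12, Mul(-1, -64))), Mul(-1, Function('m')(k)))) = Mul(-1, Add(Add(-12, Mul(-1, -64)), Mul(-1, Rational(4537, 5610)))) = Mul(-1, Add(Add(-12, 64), Rational(-4537, 5610))) = Mul(-1, Add(52, Rational(-4537, 5610))) = Mul(-1, Rational(287183, 5610)) = Rational(-287183, 5610)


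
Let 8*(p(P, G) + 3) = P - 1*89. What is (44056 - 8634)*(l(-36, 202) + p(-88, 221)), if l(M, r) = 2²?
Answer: -2993159/4 ≈ -7.4829e+5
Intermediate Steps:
p(P, G) = -113/8 + P/8 (p(P, G) = -3 + (P - 1*89)/8 = -3 + (P - 89)/8 = -3 + (-89 + P)/8 = -3 + (-89/8 + P/8) = -113/8 + P/8)
l(M, r) = 4
(44056 - 8634)*(l(-36, 202) + p(-88, 221)) = (44056 - 8634)*(4 + (-113/8 + (⅛)*(-88))) = 35422*(4 + (-113/8 - 11)) = 35422*(4 - 201/8) = 35422*(-169/8) = -2993159/4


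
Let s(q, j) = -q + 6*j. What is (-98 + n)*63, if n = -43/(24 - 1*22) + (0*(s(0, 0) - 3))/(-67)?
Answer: -15057/2 ≈ -7528.5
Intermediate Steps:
n = -43/2 (n = -43/(24 - 1*22) + (0*((-1*0 + 6*0) - 3))/(-67) = -43/(24 - 22) + (0*((0 + 0) - 3))*(-1/67) = -43/2 + (0*(0 - 3))*(-1/67) = -43*½ + (0*(-3))*(-1/67) = -43/2 + 0*(-1/67) = -43/2 + 0 = -43/2 ≈ -21.500)
(-98 + n)*63 = (-98 - 43/2)*63 = -239/2*63 = -15057/2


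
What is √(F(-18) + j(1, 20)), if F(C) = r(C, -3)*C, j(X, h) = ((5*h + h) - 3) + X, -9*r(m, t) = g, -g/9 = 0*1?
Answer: √118 ≈ 10.863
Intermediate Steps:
g = 0 (g = -0 = -9*0 = 0)
r(m, t) = 0 (r(m, t) = -⅑*0 = 0)
j(X, h) = -3 + X + 6*h (j(X, h) = (6*h - 3) + X = (-3 + 6*h) + X = -3 + X + 6*h)
F(C) = 0 (F(C) = 0*C = 0)
√(F(-18) + j(1, 20)) = √(0 + (-3 + 1 + 6*20)) = √(0 + (-3 + 1 + 120)) = √(0 + 118) = √118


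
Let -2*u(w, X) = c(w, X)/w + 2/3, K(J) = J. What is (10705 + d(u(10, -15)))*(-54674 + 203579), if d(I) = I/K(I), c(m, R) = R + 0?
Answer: 1594176930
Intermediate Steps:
c(m, R) = R
u(w, X) = -⅓ - X/(2*w) (u(w, X) = -(X/w + 2/3)/2 = -(X/w + 2*(⅓))/2 = -(X/w + ⅔)/2 = -(⅔ + X/w)/2 = -⅓ - X/(2*w))
d(I) = 1 (d(I) = I/I = 1)
(10705 + d(u(10, -15)))*(-54674 + 203579) = (10705 + 1)*(-54674 + 203579) = 10706*148905 = 1594176930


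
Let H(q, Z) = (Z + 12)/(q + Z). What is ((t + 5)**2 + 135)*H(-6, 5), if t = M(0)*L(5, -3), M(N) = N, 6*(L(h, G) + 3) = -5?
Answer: -2720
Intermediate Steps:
L(h, G) = -23/6 (L(h, G) = -3 + (1/6)*(-5) = -3 - 5/6 = -23/6)
t = 0 (t = 0*(-23/6) = 0)
H(q, Z) = (12 + Z)/(Z + q)
((t + 5)**2 + 135)*H(-6, 5) = ((0 + 5)**2 + 135)*((12 + 5)/(5 - 6)) = (5**2 + 135)*(17/(-1)) = (25 + 135)*(-1*17) = 160*(-17) = -2720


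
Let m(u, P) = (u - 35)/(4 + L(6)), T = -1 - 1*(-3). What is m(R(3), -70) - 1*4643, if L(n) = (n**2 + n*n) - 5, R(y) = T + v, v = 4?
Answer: -329682/71 ≈ -4643.4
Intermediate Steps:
T = 2 (T = -1 + 3 = 2)
R(y) = 6 (R(y) = 2 + 4 = 6)
L(n) = -5 + 2*n**2 (L(n) = (n**2 + n**2) - 5 = 2*n**2 - 5 = -5 + 2*n**2)
m(u, P) = -35/71 + u/71 (m(u, P) = (u - 35)/(4 + (-5 + 2*6**2)) = (-35 + u)/(4 + (-5 + 2*36)) = (-35 + u)/(4 + (-5 + 72)) = (-35 + u)/(4 + 67) = (-35 + u)/71 = (-35 + u)*(1/71) = -35/71 + u/71)
m(R(3), -70) - 1*4643 = (-35/71 + (1/71)*6) - 1*4643 = (-35/71 + 6/71) - 4643 = -29/71 - 4643 = -329682/71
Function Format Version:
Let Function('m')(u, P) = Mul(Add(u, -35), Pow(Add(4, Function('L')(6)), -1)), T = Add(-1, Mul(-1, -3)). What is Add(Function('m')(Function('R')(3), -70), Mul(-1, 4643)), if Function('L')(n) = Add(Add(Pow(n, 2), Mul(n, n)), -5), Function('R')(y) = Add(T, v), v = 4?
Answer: Rational(-329682, 71) ≈ -4643.4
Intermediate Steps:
T = 2 (T = Add(-1, 3) = 2)
Function('R')(y) = 6 (Function('R')(y) = Add(2, 4) = 6)
Function('L')(n) = Add(-5, Mul(2, Pow(n, 2))) (Function('L')(n) = Add(Add(Pow(n, 2), Pow(n, 2)), -5) = Add(Mul(2, Pow(n, 2)), -5) = Add(-5, Mul(2, Pow(n, 2))))
Function('m')(u, P) = Add(Rational(-35, 71), Mul(Rational(1, 71), u)) (Function('m')(u, P) = Mul(Add(u, -35), Pow(Add(4, Add(-5, Mul(2, Pow(6, 2)))), -1)) = Mul(Add(-35, u), Pow(Add(4, Add(-5, Mul(2, 36))), -1)) = Mul(Add(-35, u), Pow(Add(4, Add(-5, 72)), -1)) = Mul(Add(-35, u), Pow(Add(4, 67), -1)) = Mul(Add(-35, u), Pow(71, -1)) = Mul(Add(-35, u), Rational(1, 71)) = Add(Rational(-35, 71), Mul(Rational(1, 71), u)))
Add(Function('m')(Function('R')(3), -70), Mul(-1, 4643)) = Add(Add(Rational(-35, 71), Mul(Rational(1, 71), 6)), Mul(-1, 4643)) = Add(Add(Rational(-35, 71), Rational(6, 71)), -4643) = Add(Rational(-29, 71), -4643) = Rational(-329682, 71)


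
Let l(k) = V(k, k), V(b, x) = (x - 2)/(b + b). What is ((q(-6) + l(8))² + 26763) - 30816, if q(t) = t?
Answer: -257367/64 ≈ -4021.4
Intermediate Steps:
V(b, x) = (-2 + x)/(2*b) (V(b, x) = (-2 + x)/((2*b)) = (-2 + x)*(1/(2*b)) = (-2 + x)/(2*b))
l(k) = (-2 + k)/(2*k)
((q(-6) + l(8))² + 26763) - 30816 = ((-6 + (½)*(-2 + 8)/8)² + 26763) - 30816 = ((-6 + (½)*(⅛)*6)² + 26763) - 30816 = ((-6 + 3/8)² + 26763) - 30816 = ((-45/8)² + 26763) - 30816 = (2025/64 + 26763) - 30816 = 1714857/64 - 30816 = -257367/64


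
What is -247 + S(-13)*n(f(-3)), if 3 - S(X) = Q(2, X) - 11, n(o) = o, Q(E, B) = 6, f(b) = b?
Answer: -271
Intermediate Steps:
S(X) = 8 (S(X) = 3 - (6 - 11) = 3 - 1*(-5) = 3 + 5 = 8)
-247 + S(-13)*n(f(-3)) = -247 + 8*(-3) = -247 - 24 = -271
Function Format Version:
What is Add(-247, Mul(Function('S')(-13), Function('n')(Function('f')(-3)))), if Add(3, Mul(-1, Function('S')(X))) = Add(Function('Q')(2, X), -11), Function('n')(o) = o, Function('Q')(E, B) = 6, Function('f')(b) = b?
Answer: -271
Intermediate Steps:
Function('S')(X) = 8 (Function('S')(X) = Add(3, Mul(-1, Add(6, -11))) = Add(3, Mul(-1, -5)) = Add(3, 5) = 8)
Add(-247, Mul(Function('S')(-13), Function('n')(Function('f')(-3)))) = Add(-247, Mul(8, -3)) = Add(-247, -24) = -271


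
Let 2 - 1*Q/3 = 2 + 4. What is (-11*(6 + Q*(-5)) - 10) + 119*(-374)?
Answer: -45242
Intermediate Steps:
Q = -12 (Q = 6 - 3*(2 + 4) = 6 - 3*6 = 6 - 18 = -12)
(-11*(6 + Q*(-5)) - 10) + 119*(-374) = (-11*(6 - 12*(-5)) - 10) + 119*(-374) = (-11*(6 + 60) - 10) - 44506 = (-11*66 - 10) - 44506 = (-726 - 10) - 44506 = -736 - 44506 = -45242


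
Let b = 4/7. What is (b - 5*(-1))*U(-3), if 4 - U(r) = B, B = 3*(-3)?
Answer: 507/7 ≈ 72.429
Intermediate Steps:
b = 4/7 (b = 4*(⅐) = 4/7 ≈ 0.57143)
B = -9
U(r) = 13 (U(r) = 4 - 1*(-9) = 4 + 9 = 13)
(b - 5*(-1))*U(-3) = (4/7 - 5*(-1))*13 = (4/7 + 5)*13 = (39/7)*13 = 507/7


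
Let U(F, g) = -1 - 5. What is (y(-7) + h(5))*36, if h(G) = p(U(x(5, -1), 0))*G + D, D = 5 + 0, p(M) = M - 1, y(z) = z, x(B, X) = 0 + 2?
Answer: -1332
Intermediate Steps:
x(B, X) = 2
U(F, g) = -6
p(M) = -1 + M
D = 5
h(G) = 5 - 7*G (h(G) = (-1 - 6)*G + 5 = -7*G + 5 = 5 - 7*G)
(y(-7) + h(5))*36 = (-7 + (5 - 7*5))*36 = (-7 + (5 - 35))*36 = (-7 - 30)*36 = -37*36 = -1332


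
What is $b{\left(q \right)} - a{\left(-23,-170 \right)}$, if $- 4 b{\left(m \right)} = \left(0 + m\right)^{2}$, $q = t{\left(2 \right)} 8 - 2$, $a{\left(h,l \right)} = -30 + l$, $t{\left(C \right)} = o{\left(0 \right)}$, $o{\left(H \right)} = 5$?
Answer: $-161$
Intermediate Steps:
$t{\left(C \right)} = 5$
$q = 38$ ($q = 5 \cdot 8 - 2 = 40 - 2 = 38$)
$b{\left(m \right)} = - \frac{m^{2}}{4}$ ($b{\left(m \right)} = - \frac{\left(0 + m\right)^{2}}{4} = - \frac{m^{2}}{4}$)
$b{\left(q \right)} - a{\left(-23,-170 \right)} = - \frac{38^{2}}{4} - \left(-30 - 170\right) = \left(- \frac{1}{4}\right) 1444 - -200 = -361 + 200 = -161$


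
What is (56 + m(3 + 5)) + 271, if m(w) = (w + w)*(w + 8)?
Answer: 583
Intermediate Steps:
m(w) = 2*w*(8 + w) (m(w) = (2*w)*(8 + w) = 2*w*(8 + w))
(56 + m(3 + 5)) + 271 = (56 + 2*(3 + 5)*(8 + (3 + 5))) + 271 = (56 + 2*8*(8 + 8)) + 271 = (56 + 2*8*16) + 271 = (56 + 256) + 271 = 312 + 271 = 583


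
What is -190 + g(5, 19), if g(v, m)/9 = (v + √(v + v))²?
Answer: 125 + 90*√10 ≈ 409.60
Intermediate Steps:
g(v, m) = 9*(v + √2*√v)² (g(v, m) = 9*(v + √(v + v))² = 9*(v + √(2*v))² = 9*(v + √2*√v)²)
-190 + g(5, 19) = -190 + 9*(5 + √2*√5)² = -190 + 9*(5 + √10)²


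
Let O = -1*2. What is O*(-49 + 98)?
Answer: -98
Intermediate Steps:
O = -2
O*(-49 + 98) = -2*(-49 + 98) = -2*49 = -98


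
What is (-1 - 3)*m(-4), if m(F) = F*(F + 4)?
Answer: 0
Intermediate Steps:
m(F) = F*(4 + F)
(-1 - 3)*m(-4) = (-1 - 3)*(-4*(4 - 4)) = -(-16)*0 = -4*0 = 0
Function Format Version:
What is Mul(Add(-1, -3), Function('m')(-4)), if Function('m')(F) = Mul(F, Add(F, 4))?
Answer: 0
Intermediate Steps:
Function('m')(F) = Mul(F, Add(4, F))
Mul(Add(-1, -3), Function('m')(-4)) = Mul(Add(-1, -3), Mul(-4, Add(4, -4))) = Mul(-4, Mul(-4, 0)) = Mul(-4, 0) = 0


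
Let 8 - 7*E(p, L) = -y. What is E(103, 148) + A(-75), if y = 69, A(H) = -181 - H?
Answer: -95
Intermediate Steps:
E(p, L) = 11 (E(p, L) = 8/7 - (-1)*69/7 = 8/7 - 1/7*(-69) = 8/7 + 69/7 = 11)
E(103, 148) + A(-75) = 11 + (-181 - 1*(-75)) = 11 + (-181 + 75) = 11 - 106 = -95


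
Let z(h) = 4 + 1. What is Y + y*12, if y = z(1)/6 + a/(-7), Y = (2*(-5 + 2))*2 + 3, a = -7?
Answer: 13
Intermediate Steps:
z(h) = 5
Y = -9 (Y = (2*(-3))*2 + 3 = -6*2 + 3 = -12 + 3 = -9)
y = 11/6 (y = 5/6 - 7/(-7) = 5*(⅙) - 7*(-⅐) = ⅚ + 1 = 11/6 ≈ 1.8333)
Y + y*12 = -9 + (11/6)*12 = -9 + 22 = 13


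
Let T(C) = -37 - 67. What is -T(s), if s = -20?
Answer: 104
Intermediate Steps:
T(C) = -104
-T(s) = -1*(-104) = 104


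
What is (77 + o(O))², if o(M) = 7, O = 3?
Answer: 7056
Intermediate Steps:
(77 + o(O))² = (77 + 7)² = 84² = 7056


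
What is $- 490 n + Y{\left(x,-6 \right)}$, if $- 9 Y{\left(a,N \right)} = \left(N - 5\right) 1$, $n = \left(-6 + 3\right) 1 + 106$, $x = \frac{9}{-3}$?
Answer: $- \frac{454219}{9} \approx -50469.0$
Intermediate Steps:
$x = -3$ ($x = 9 \left(- \frac{1}{3}\right) = -3$)
$n = 103$ ($n = \left(-3\right) 1 + 106 = -3 + 106 = 103$)
$Y{\left(a,N \right)} = \frac{5}{9} - \frac{N}{9}$ ($Y{\left(a,N \right)} = - \frac{\left(N - 5\right) 1}{9} = - \frac{\left(-5 + N\right) 1}{9} = - \frac{-5 + N}{9} = \frac{5}{9} - \frac{N}{9}$)
$- 490 n + Y{\left(x,-6 \right)} = \left(-490\right) 103 + \left(\frac{5}{9} - - \frac{2}{3}\right) = -50470 + \left(\frac{5}{9} + \frac{2}{3}\right) = -50470 + \frac{11}{9} = - \frac{454219}{9}$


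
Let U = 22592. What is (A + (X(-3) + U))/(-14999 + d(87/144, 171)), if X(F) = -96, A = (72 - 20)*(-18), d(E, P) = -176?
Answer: -4312/3035 ≈ -1.4208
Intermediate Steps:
A = -936 (A = 52*(-18) = -936)
(A + (X(-3) + U))/(-14999 + d(87/144, 171)) = (-936 + (-96 + 22592))/(-14999 - 176) = (-936 + 22496)/(-15175) = 21560*(-1/15175) = -4312/3035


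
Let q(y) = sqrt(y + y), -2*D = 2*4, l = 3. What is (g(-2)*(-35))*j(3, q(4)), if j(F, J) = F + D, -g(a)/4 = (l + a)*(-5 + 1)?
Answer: 560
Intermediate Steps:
g(a) = 48 + 16*a (g(a) = -4*(3 + a)*(-5 + 1) = -4*(3 + a)*(-4) = -4*(-12 - 4*a) = 48 + 16*a)
D = -4 ≈ -4.0000
q(y) = sqrt(2)*sqrt(y) (q(y) = sqrt(2*y) = sqrt(2)*sqrt(y))
j(F, J) = -4 + F (j(F, J) = F - 4 = -4 + F)
(g(-2)*(-35))*j(3, q(4)) = ((48 + 16*(-2))*(-35))*(-4 + 3) = ((48 - 32)*(-35))*(-1) = (16*(-35))*(-1) = -560*(-1) = 560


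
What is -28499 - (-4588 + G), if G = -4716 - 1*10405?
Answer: -8790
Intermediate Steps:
G = -15121 (G = -4716 - 10405 = -15121)
-28499 - (-4588 + G) = -28499 - (-4588 - 15121) = -28499 - 1*(-19709) = -28499 + 19709 = -8790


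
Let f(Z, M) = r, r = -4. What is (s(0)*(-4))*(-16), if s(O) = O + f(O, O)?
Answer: -256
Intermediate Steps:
f(Z, M) = -4
s(O) = -4 + O (s(O) = O - 4 = -4 + O)
(s(0)*(-4))*(-16) = ((-4 + 0)*(-4))*(-16) = -4*(-4)*(-16) = 16*(-16) = -256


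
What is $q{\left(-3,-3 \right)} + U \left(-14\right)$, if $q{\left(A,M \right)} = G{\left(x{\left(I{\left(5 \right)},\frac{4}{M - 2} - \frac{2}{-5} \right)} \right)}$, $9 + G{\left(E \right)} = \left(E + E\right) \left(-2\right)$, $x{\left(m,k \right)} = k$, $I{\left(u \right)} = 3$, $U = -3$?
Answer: $\frac{173}{5} \approx 34.6$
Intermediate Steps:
$G{\left(E \right)} = -9 - 4 E$ ($G{\left(E \right)} = -9 + \left(E + E\right) \left(-2\right) = -9 + 2 E \left(-2\right) = -9 - 4 E$)
$q{\left(A,M \right)} = - \frac{53}{5} - \frac{16}{-2 + M}$ ($q{\left(A,M \right)} = -9 - 4 \left(\frac{4}{M - 2} - \frac{2}{-5}\right) = -9 - 4 \left(\frac{4}{-2 + M} - - \frac{2}{5}\right) = -9 - 4 \left(\frac{4}{-2 + M} + \frac{2}{5}\right) = -9 - 4 \left(\frac{2}{5} + \frac{4}{-2 + M}\right) = -9 - \left(\frac{8}{5} + \frac{16}{-2 + M}\right) = - \frac{53}{5} - \frac{16}{-2 + M}$)
$q{\left(-3,-3 \right)} + U \left(-14\right) = \frac{26 - -159}{5 \left(-2 - 3\right)} - -42 = \frac{26 + 159}{5 \left(-5\right)} + 42 = \frac{1}{5} \left(- \frac{1}{5}\right) 185 + 42 = - \frac{37}{5} + 42 = \frac{173}{5}$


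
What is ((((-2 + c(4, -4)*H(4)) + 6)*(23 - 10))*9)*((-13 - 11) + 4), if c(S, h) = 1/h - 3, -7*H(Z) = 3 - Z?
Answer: -57915/7 ≈ -8273.6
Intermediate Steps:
H(Z) = -3/7 + Z/7 (H(Z) = -(3 - Z)/7 = -3/7 + Z/7)
c(S, h) = -3 + 1/h
((((-2 + c(4, -4)*H(4)) + 6)*(23 - 10))*9)*((-13 - 11) + 4) = ((((-2 + (-3 + 1/(-4))*(-3/7 + (⅐)*4)) + 6)*(23 - 10))*9)*((-13 - 11) + 4) = ((((-2 + (-3 - ¼)*(-3/7 + 4/7)) + 6)*13)*9)*(-24 + 4) = ((((-2 - 13/4*⅐) + 6)*13)*9)*(-20) = ((((-2 - 13/28) + 6)*13)*9)*(-20) = (((-69/28 + 6)*13)*9)*(-20) = (((99/28)*13)*9)*(-20) = ((1287/28)*9)*(-20) = (11583/28)*(-20) = -57915/7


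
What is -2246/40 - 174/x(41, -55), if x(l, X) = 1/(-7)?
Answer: 23237/20 ≈ 1161.8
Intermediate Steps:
x(l, X) = -1/7
-2246/40 - 174/x(41, -55) = -2246/40 - 174/(-1/7) = -2246*1/40 - 174*(-7) = -1123/20 + 1218 = 23237/20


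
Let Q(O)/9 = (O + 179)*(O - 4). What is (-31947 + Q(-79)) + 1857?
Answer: -104790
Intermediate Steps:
Q(O) = 9*(-4 + O)*(179 + O) (Q(O) = 9*((O + 179)*(O - 4)) = 9*((179 + O)*(-4 + O)) = 9*((-4 + O)*(179 + O)) = 9*(-4 + O)*(179 + O))
(-31947 + Q(-79)) + 1857 = (-31947 + (-6444 + 9*(-79)² + 1575*(-79))) + 1857 = (-31947 + (-6444 + 9*6241 - 124425)) + 1857 = (-31947 + (-6444 + 56169 - 124425)) + 1857 = (-31947 - 74700) + 1857 = -106647 + 1857 = -104790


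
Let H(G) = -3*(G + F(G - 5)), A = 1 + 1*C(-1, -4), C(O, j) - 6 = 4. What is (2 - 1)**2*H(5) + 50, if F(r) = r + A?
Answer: 2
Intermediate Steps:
C(O, j) = 10 (C(O, j) = 6 + 4 = 10)
A = 11 (A = 1 + 1*10 = 1 + 10 = 11)
F(r) = 11 + r (F(r) = r + 11 = 11 + r)
H(G) = -18 - 6*G (H(G) = -3*(G + (11 + (G - 5))) = -3*(G + (11 + (-5 + G))) = -3*(G + (6 + G)) = -3*(6 + 2*G) = -18 - 6*G)
(2 - 1)**2*H(5) + 50 = (2 - 1)**2*(-18 - 6*5) + 50 = 1**2*(-18 - 30) + 50 = 1*(-48) + 50 = -48 + 50 = 2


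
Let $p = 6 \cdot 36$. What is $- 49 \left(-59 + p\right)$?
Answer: $-7693$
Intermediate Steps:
$p = 216$
$- 49 \left(-59 + p\right) = - 49 \left(-59 + 216\right) = \left(-49\right) 157 = -7693$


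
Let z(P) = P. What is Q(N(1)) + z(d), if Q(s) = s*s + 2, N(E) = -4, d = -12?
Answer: 6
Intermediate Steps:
Q(s) = 2 + s² (Q(s) = s² + 2 = 2 + s²)
Q(N(1)) + z(d) = (2 + (-4)²) - 12 = (2 + 16) - 12 = 18 - 12 = 6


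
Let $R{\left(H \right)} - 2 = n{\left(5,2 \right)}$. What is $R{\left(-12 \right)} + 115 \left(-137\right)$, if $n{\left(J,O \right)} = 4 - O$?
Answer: $-15751$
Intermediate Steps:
$R{\left(H \right)} = 4$ ($R{\left(H \right)} = 2 + \left(4 - 2\right) = 2 + 2 = 4$)
$R{\left(-12 \right)} + 115 \left(-137\right) = 4 + 115 \left(-137\right) = 4 - 15755 = -15751$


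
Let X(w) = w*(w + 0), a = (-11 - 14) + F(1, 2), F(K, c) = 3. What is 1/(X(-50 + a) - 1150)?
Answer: 1/4034 ≈ 0.00024789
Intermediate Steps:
a = -22 (a = (-11 - 14) + 3 = -25 + 3 = -22)
X(w) = w**2 (X(w) = w*w = w**2)
1/(X(-50 + a) - 1150) = 1/((-50 - 22)**2 - 1150) = 1/((-72)**2 - 1150) = 1/(5184 - 1150) = 1/4034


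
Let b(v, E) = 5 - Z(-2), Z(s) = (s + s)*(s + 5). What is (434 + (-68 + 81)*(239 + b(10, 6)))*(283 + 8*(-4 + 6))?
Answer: 1124838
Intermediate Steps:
Z(s) = 2*s*(5 + s) (Z(s) = (2*s)*(5 + s) = 2*s*(5 + s))
b(v, E) = 17 (b(v, E) = 5 - 2*(-2)*(5 - 2) = 5 - 2*(-2)*3 = 5 - 1*(-12) = 5 + 12 = 17)
(434 + (-68 + 81)*(239 + b(10, 6)))*(283 + 8*(-4 + 6)) = (434 + (-68 + 81)*(239 + 17))*(283 + 8*(-4 + 6)) = (434 + 13*256)*(283 + 8*2) = (434 + 3328)*(283 + 16) = 3762*299 = 1124838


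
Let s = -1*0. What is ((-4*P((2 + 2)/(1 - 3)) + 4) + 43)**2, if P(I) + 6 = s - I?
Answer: 3969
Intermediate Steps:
s = 0
P(I) = -6 - I (P(I) = -6 + (0 - I) = -6 - I)
((-4*P((2 + 2)/(1 - 3)) + 4) + 43)**2 = ((-4*(-6 - (2 + 2)/(1 - 3)) + 4) + 43)**2 = ((-4*(-6 - 4/(-2)) + 4) + 43)**2 = ((-4*(-6 - 4*(-1)/2) + 4) + 43)**2 = ((-4*(-6 - 1*(-2)) + 4) + 43)**2 = ((-4*(-6 + 2) + 4) + 43)**2 = ((-4*(-4) + 4) + 43)**2 = ((16 + 4) + 43)**2 = (20 + 43)**2 = 63**2 = 3969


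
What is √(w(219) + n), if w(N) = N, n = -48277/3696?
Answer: √175824957/924 ≈ 14.351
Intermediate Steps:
n = -48277/3696 (n = -48277*1/3696 = -48277/3696 ≈ -13.062)
√(w(219) + n) = √(219 - 48277/3696) = √(761147/3696) = √175824957/924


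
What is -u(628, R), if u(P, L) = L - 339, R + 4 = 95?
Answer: 248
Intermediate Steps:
R = 91 (R = -4 + 95 = 91)
u(P, L) = -339 + L
-u(628, R) = -(-339 + 91) = -1*(-248) = 248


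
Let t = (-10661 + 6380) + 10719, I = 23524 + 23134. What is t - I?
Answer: -40220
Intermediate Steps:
I = 46658
t = 6438 (t = -4281 + 10719 = 6438)
t - I = 6438 - 1*46658 = 6438 - 46658 = -40220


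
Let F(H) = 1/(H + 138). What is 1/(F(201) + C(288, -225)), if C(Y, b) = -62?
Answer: -339/21017 ≈ -0.016130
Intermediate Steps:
F(H) = 1/(138 + H)
1/(F(201) + C(288, -225)) = 1/(1/(138 + 201) - 62) = 1/(1/339 - 62) = 1/(-21017/339) = -339/21017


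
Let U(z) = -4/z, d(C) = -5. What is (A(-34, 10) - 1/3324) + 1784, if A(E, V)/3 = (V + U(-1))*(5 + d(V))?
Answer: 5930015/3324 ≈ 1784.0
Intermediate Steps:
A(E, V) = 0 (A(E, V) = 3*((V - 4/(-1))*(5 - 5)) = 3*((V - 4*(-1))*0) = 3*((V + 4)*0) = 3*((4 + V)*0) = 3*0 = 0)
(A(-34, 10) - 1/3324) + 1784 = (0 - 1/3324) + 1784 = -1/3324 + 1784 = 5930015/3324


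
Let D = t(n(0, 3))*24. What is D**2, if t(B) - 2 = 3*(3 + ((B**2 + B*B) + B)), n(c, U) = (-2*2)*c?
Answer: 69696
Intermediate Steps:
n(c, U) = -4*c
t(B) = 11 + 3*B + 6*B**2 (t(B) = 2 + 3*(3 + ((B**2 + B*B) + B)) = 2 + 3*(3 + ((B**2 + B**2) + B)) = 2 + 3*(3 + (2*B**2 + B)) = 2 + 3*(3 + (B + 2*B**2)) = 2 + 3*(3 + B + 2*B**2) = 2 + (9 + 3*B + 6*B**2) = 11 + 3*B + 6*B**2)
D = 264 (D = (11 + 3*(-4*0) + 6*(-4*0)**2)*24 = (11 + 3*0 + 6*0**2)*24 = (11 + 0 + 6*0)*24 = (11 + 0 + 0)*24 = 11*24 = 264)
D**2 = 264**2 = 69696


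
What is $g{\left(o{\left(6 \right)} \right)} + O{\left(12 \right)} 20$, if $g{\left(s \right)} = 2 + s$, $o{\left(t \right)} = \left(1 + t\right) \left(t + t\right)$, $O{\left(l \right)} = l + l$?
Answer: $566$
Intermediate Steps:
$O{\left(l \right)} = 2 l$
$o{\left(t \right)} = 2 t \left(1 + t\right)$ ($o{\left(t \right)} = \left(1 + t\right) 2 t = 2 t \left(1 + t\right)$)
$g{\left(o{\left(6 \right)} \right)} + O{\left(12 \right)} 20 = \left(2 + 2 \cdot 6 \left(1 + 6\right)\right) + 2 \cdot 12 \cdot 20 = \left(2 + 2 \cdot 6 \cdot 7\right) + 24 \cdot 20 = \left(2 + 84\right) + 480 = 86 + 480 = 566$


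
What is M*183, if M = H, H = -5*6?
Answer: -5490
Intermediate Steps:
H = -30
M = -30
M*183 = -30*183 = -5490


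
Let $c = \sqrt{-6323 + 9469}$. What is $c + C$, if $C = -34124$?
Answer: $-34124 + 11 \sqrt{26} \approx -34068.0$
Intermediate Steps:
$c = 11 \sqrt{26}$ ($c = \sqrt{3146} = 11 \sqrt{26} \approx 56.089$)
$c + C = 11 \sqrt{26} - 34124 = -34124 + 11 \sqrt{26}$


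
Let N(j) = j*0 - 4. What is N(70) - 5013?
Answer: -5017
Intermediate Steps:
N(j) = -4 (N(j) = 0 - 4 = -4)
N(70) - 5013 = -4 - 5013 = -5017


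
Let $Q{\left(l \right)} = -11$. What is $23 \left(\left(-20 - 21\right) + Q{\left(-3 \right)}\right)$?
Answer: $-1196$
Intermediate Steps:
$23 \left(\left(-20 - 21\right) + Q{\left(-3 \right)}\right) = 23 \left(\left(-20 - 21\right) - 11\right) = 23 \left(-41 - 11\right) = 23 \left(-52\right) = -1196$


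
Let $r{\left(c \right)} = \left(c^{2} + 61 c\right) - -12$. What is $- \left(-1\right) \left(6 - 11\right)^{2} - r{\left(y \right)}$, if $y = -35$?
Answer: $923$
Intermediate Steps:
$r{\left(c \right)} = 12 + c^{2} + 61 c$ ($r{\left(c \right)} = \left(c^{2} + 61 c\right) + 12 = 12 + c^{2} + 61 c$)
$- \left(-1\right) \left(6 - 11\right)^{2} - r{\left(y \right)} = - \left(-1\right) \left(6 - 11\right)^{2} - \left(12 + \left(-35\right)^{2} + 61 \left(-35\right)\right) = - \left(-1\right) \left(-5\right)^{2} - \left(12 + 1225 - 2135\right) = - \left(-1\right) 25 - -898 = \left(-1\right) \left(-25\right) + 898 = 25 + 898 = 923$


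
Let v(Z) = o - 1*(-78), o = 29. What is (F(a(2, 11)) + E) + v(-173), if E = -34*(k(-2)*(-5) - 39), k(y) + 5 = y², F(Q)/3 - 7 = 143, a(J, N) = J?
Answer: 1713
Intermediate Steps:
F(Q) = 450 (F(Q) = 21 + 3*143 = 21 + 429 = 450)
v(Z) = 107 (v(Z) = 29 - 1*(-78) = 29 + 78 = 107)
k(y) = -5 + y²
E = 1156 (E = -34*((-5 + (-2)²)*(-5) - 39) = -34*((-5 + 4)*(-5) - 39) = -34*(-1*(-5) - 39) = -34*(5 - 39) = -34*(-34) = 1156)
(F(a(2, 11)) + E) + v(-173) = (450 + 1156) + 107 = 1606 + 107 = 1713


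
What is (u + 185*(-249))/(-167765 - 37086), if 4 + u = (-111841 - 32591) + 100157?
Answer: 90344/204851 ≈ 0.44102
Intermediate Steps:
u = -44279 (u = -4 + ((-111841 - 32591) + 100157) = -4 + (-144432 + 100157) = -4 - 44275 = -44279)
(u + 185*(-249))/(-167765 - 37086) = (-44279 + 185*(-249))/(-167765 - 37086) = (-44279 - 46065)/(-204851) = -90344*(-1/204851) = 90344/204851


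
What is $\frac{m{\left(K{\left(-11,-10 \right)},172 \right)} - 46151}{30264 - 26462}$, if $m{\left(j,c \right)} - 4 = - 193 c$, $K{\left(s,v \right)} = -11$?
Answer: $- \frac{79343}{3802} \approx -20.869$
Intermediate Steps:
$m{\left(j,c \right)} = 4 - 193 c$
$\frac{m{\left(K{\left(-11,-10 \right)},172 \right)} - 46151}{30264 - 26462} = \frac{\left(4 - 33196\right) - 46151}{30264 - 26462} = \frac{\left(4 - 33196\right) - 46151}{3802} = \left(-33192 - 46151\right) \frac{1}{3802} = \left(-79343\right) \frac{1}{3802} = - \frac{79343}{3802}$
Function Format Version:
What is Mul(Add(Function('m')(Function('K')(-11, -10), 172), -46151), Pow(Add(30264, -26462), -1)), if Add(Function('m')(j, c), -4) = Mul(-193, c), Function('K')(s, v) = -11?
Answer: Rational(-79343, 3802) ≈ -20.869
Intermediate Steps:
Function('m')(j, c) = Add(4, Mul(-193, c))
Mul(Add(Function('m')(Function('K')(-11, -10), 172), -46151), Pow(Add(30264, -26462), -1)) = Mul(Add(Add(4, Mul(-193, 172)), -46151), Pow(Add(30264, -26462), -1)) = Mul(Add(Add(4, -33196), -46151), Pow(3802, -1)) = Mul(Add(-33192, -46151), Rational(1, 3802)) = Mul(-79343, Rational(1, 3802)) = Rational(-79343, 3802)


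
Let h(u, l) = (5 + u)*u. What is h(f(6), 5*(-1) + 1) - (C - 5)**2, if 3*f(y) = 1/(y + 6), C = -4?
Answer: -104795/1296 ≈ -80.860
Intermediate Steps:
f(y) = 1/(3*(6 + y)) (f(y) = 1/(3*(y + 6)) = 1/(3*(6 + y)))
h(u, l) = u*(5 + u)
h(f(6), 5*(-1) + 1) - (C - 5)**2 = (1/(3*(6 + 6)))*(5 + 1/(3*(6 + 6))) - (-4 - 5)**2 = ((1/3)/12)*(5 + (1/3)/12) - 1*(-9)**2 = ((1/3)*(1/12))*(5 + (1/3)*(1/12)) - 1*81 = (5 + 1/36)/36 - 81 = (1/36)*(181/36) - 81 = 181/1296 - 81 = -104795/1296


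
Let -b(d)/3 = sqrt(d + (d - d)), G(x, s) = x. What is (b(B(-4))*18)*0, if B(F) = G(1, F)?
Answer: 0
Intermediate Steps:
B(F) = 1
b(d) = -3*sqrt(d) (b(d) = -3*sqrt(d + (d - d)) = -3*sqrt(d + 0) = -3*sqrt(d))
(b(B(-4))*18)*0 = (-3*sqrt(1)*18)*0 = (-3*1*18)*0 = -3*18*0 = -54*0 = 0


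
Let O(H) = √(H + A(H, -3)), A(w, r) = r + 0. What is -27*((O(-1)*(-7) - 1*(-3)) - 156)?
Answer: 4131 + 378*I ≈ 4131.0 + 378.0*I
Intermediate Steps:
A(w, r) = r
O(H) = √(-3 + H) (O(H) = √(H - 3) = √(-3 + H))
-27*((O(-1)*(-7) - 1*(-3)) - 156) = -27*((√(-3 - 1)*(-7) - 1*(-3)) - 156) = -27*((√(-4)*(-7) + 3) - 156) = -27*(((2*I)*(-7) + 3) - 156) = -27*((-14*I + 3) - 156) = -27*((3 - 14*I) - 156) = -27*(-153 - 14*I) = 4131 + 378*I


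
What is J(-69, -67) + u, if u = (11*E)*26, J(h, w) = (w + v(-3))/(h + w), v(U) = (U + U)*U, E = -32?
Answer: -1244623/136 ≈ -9151.6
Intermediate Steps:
v(U) = 2*U**2 (v(U) = (2*U)*U = 2*U**2)
J(h, w) = (18 + w)/(h + w) (J(h, w) = (w + 2*(-3)**2)/(h + w) = (w + 2*9)/(h + w) = (w + 18)/(h + w) = (18 + w)/(h + w))
u = -9152 (u = (11*(-32))*26 = -352*26 = -9152)
J(-69, -67) + u = (18 - 67)/(-69 - 67) - 9152 = -49/(-136) - 9152 = -1/136*(-49) - 9152 = 49/136 - 9152 = -1244623/136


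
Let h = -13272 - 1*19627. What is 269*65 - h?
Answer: 50384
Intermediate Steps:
h = -32899 (h = -13272 - 19627 = -32899)
269*65 - h = 269*65 - 1*(-32899) = 17485 + 32899 = 50384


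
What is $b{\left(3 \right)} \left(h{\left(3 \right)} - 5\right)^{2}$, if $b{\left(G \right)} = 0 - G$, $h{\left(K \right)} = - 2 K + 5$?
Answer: $-108$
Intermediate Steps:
$h{\left(K \right)} = 5 - 2 K$
$b{\left(G \right)} = - G$
$b{\left(3 \right)} \left(h{\left(3 \right)} - 5\right)^{2} = \left(-1\right) 3 \left(\left(5 - 6\right) - 5\right)^{2} = - 3 \left(\left(5 - 6\right) - 5\right)^{2} = - 3 \left(-1 - 5\right)^{2} = - 3 \left(-6\right)^{2} = \left(-3\right) 36 = -108$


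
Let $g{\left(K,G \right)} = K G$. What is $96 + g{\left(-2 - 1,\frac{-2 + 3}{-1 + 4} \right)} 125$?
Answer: $-29$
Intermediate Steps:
$g{\left(K,G \right)} = G K$
$96 + g{\left(-2 - 1,\frac{-2 + 3}{-1 + 4} \right)} 125 = 96 + \frac{-2 + 3}{-1 + 4} \left(-2 - 1\right) 125 = 96 + 1 \cdot \frac{1}{3} \left(-2 - 1\right) 125 = 96 + 1 \cdot \frac{1}{3} \left(-3\right) 125 = 96 + \frac{1}{3} \left(-3\right) 125 = 96 - 125 = -29$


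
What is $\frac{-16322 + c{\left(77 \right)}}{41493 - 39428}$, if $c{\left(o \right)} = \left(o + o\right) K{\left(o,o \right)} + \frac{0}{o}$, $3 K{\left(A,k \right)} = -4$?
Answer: $- \frac{49582}{6195} \approx -8.0036$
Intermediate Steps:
$K{\left(A,k \right)} = - \frac{4}{3}$ ($K{\left(A,k \right)} = \frac{1}{3} \left(-4\right) = - \frac{4}{3}$)
$c{\left(o \right)} = - \frac{8 o}{3}$ ($c{\left(o \right)} = \left(o + o\right) \left(- \frac{4}{3}\right) + \frac{0}{o} = 2 o \left(- \frac{4}{3}\right) + 0 = - \frac{8 o}{3} + 0 = - \frac{8 o}{3}$)
$\frac{-16322 + c{\left(77 \right)}}{41493 - 39428} = \frac{-16322 - \frac{616}{3}}{41493 - 39428} = \frac{-16322 - \frac{616}{3}}{2065} = \left(- \frac{49582}{3}\right) \frac{1}{2065} = - \frac{49582}{6195}$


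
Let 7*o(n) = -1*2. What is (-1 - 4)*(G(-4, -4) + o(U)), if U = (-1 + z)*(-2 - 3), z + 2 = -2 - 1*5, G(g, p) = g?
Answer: 150/7 ≈ 21.429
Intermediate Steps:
z = -9 (z = -2 + (-2 - 1*5) = -2 + (-2 - 5) = -2 - 7 = -9)
U = 50 (U = (-1 - 9)*(-2 - 3) = -10*(-5) = 50)
o(n) = -2/7 (o(n) = (-1*2)/7 = (⅐)*(-2) = -2/7)
(-1 - 4)*(G(-4, -4) + o(U)) = (-1 - 4)*(-4 - 2/7) = -5*(-30/7) = 150/7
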